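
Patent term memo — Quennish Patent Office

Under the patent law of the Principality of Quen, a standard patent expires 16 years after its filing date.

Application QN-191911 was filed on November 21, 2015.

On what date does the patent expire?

November 21, 2031

Filing date + 16 years → 21 November 2031.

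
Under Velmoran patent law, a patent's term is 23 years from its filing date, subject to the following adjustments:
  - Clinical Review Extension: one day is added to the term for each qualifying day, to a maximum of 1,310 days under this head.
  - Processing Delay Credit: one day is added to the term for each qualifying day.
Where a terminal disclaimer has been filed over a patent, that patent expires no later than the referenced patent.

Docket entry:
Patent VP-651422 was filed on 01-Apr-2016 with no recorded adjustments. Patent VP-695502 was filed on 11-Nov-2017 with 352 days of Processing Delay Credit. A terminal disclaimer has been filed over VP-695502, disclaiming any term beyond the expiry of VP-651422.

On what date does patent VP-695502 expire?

Natural term of VP-695502:
  Base: filing + 23 years → 11 November 2040.
  Processing Delay Credit: +352 days → 29 October 2041.
Expiry of referenced patent VP-651422:
  Base: filing + 23 years → 1 April 2039.
Terminal disclaimer: VP-695502 expires on the earlier of 29 October 2041 and 1 April 2039.

2039-04-01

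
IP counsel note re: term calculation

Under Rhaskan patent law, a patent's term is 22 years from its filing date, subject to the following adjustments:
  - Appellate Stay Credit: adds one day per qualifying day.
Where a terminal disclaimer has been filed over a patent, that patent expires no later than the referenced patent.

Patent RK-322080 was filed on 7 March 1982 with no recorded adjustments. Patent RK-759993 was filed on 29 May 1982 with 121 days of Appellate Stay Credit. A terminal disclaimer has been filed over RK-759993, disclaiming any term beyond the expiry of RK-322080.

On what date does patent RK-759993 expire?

2004-03-07

Natural term of RK-759993:
  Base: filing + 22 years → 29 May 2004.
  Appellate Stay Credit: +121 days → 27 September 2004.
Expiry of referenced patent RK-322080:
  Base: filing + 22 years → 7 March 2004.
Terminal disclaimer: RK-759993 expires on the earlier of 27 September 2004 and 7 March 2004.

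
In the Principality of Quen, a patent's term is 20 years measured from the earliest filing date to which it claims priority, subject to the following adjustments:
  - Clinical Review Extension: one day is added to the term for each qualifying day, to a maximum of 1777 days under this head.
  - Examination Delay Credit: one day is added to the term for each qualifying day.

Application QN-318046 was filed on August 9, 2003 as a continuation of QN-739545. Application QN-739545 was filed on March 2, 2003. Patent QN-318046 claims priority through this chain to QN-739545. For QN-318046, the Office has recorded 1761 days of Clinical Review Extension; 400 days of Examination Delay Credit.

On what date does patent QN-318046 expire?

January 30, 2029

Earliest priority filing: 2 March 2003.
Base term: 2 March 2003 + 20 years → 2 March 2023.
Clinical Review Extension: 1761 days (within the 1777-day cap) → +1761 days → 27 December 2027.
Examination Delay Credit: +400 days → 30 January 2029.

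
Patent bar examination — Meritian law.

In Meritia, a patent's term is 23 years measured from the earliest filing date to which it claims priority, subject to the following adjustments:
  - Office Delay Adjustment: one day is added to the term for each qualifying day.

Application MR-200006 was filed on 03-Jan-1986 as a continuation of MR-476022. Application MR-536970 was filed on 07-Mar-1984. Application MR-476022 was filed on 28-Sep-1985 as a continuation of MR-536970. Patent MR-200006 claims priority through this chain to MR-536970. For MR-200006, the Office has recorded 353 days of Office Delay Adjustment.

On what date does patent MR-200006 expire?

February 23, 2008

Earliest priority filing: 7 March 1984.
Base term: 7 March 1984 + 23 years → 7 March 2007.
Office Delay Adjustment: +353 days → 23 February 2008.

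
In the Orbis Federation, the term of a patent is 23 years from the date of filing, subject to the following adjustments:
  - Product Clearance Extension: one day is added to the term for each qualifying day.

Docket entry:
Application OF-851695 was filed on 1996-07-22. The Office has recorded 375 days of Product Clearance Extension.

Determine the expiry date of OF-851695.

Base term: filing date + 23 years → 22 July 2019.
Product Clearance Extension: +375 days → 31 July 2020.

July 31, 2020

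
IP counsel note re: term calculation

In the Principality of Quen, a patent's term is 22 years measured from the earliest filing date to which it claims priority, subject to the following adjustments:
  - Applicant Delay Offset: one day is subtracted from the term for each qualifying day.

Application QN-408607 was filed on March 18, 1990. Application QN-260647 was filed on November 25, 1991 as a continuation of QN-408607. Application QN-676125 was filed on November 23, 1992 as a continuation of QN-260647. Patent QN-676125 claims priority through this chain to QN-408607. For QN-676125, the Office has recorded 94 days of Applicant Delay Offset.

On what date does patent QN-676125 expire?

2011-12-15

Earliest priority filing: 18 March 1990.
Base term: 18 March 1990 + 22 years → 18 March 2012.
Applicant Delay Offset: −94 days → 15 December 2011.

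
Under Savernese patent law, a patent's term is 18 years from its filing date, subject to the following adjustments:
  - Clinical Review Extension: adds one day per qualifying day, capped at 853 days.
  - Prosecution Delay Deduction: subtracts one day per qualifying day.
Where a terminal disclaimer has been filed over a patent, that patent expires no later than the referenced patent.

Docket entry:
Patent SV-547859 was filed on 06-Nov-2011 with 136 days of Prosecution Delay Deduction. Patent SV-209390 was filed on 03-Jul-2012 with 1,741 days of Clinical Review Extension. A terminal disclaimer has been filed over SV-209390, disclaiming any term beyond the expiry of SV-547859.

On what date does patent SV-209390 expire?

June 23, 2029

Natural term of SV-209390:
  Base: filing + 18 years → 3 July 2030.
  Clinical Review Extension: 1741 days claimed exceeds the 853-day cap, so +853 days → 2 November 2032.
Expiry of referenced patent SV-547859:
  Base: filing + 18 years → 6 November 2029.
  Prosecution Delay Deduction: −136 days → 23 June 2029.
Terminal disclaimer: SV-209390 expires on the earlier of 2 November 2032 and 23 June 2029.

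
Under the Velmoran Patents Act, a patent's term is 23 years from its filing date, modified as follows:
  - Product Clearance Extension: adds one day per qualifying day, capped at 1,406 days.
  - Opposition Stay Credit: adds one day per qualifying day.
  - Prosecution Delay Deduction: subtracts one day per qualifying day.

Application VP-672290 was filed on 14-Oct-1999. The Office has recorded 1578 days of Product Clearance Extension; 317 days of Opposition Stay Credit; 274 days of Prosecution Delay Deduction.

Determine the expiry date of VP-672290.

Base term: filing date + 23 years → 14 October 2022.
Product Clearance Extension: 1578 days claimed exceeds the 1406-day cap, so +1406 days → 20 August 2026.
Opposition Stay Credit: +317 days → 3 July 2027.
Prosecution Delay Deduction: −274 days → 2 October 2026.

October 2, 2026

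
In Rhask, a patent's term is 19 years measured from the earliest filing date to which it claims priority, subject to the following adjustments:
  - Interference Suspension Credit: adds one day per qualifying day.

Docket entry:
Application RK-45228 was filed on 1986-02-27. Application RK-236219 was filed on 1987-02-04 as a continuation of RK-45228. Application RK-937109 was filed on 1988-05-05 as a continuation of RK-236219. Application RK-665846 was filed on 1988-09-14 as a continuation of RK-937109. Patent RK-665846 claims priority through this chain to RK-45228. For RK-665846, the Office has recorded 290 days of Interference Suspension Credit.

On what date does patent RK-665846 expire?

Earliest priority filing: 27 February 1986.
Base term: 27 February 1986 + 19 years → 27 February 2005.
Interference Suspension Credit: +290 days → 14 December 2005.

December 14, 2005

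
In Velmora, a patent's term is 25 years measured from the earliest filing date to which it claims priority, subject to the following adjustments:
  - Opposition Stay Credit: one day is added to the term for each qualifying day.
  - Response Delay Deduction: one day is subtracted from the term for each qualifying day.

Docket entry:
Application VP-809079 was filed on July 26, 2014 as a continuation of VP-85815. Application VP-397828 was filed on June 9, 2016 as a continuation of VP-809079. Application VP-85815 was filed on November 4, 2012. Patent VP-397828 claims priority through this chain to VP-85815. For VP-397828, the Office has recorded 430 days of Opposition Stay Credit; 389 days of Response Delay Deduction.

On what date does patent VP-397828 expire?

Earliest priority filing: 4 November 2012.
Base term: 4 November 2012 + 25 years → 4 November 2037.
Opposition Stay Credit: +430 days → 8 January 2039.
Response Delay Deduction: −389 days → 15 December 2037.

December 15, 2037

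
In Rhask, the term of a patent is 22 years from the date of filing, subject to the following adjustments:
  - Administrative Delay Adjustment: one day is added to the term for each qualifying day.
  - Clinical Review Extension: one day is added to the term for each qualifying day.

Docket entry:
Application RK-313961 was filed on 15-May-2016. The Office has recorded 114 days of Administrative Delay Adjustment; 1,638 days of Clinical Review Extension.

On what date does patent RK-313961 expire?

Base term: filing date + 22 years → 15 May 2038.
Administrative Delay Adjustment: +114 days → 6 September 2038.
Clinical Review Extension: +1638 days → 2 March 2043.

March 2, 2043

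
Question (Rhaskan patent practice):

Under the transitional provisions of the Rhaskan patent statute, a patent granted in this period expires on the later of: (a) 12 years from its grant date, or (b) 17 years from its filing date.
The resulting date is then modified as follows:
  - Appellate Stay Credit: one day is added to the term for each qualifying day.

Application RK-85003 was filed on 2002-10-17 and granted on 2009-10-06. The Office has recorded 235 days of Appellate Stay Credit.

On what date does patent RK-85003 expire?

May 29, 2022

(a) grant + 12 years → 6 October 2021.
(b) filing + 17 years → 17 October 2019.
Later of the two: 6 October 2021.
Appellate Stay Credit: +235 days → 29 May 2022.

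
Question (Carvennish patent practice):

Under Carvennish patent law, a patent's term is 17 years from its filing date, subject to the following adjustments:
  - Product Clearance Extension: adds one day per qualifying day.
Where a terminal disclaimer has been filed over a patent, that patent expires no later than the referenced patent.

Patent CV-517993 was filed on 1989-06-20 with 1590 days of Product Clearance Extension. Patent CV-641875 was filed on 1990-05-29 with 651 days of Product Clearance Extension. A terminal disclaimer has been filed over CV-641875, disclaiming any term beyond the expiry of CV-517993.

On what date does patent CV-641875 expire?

Natural term of CV-641875:
  Base: filing + 17 years → 29 May 2007.
  Product Clearance Extension: +651 days → 10 March 2009.
Expiry of referenced patent CV-517993:
  Base: filing + 17 years → 20 June 2006.
  Product Clearance Extension: +1590 days → 27 October 2010.
Terminal disclaimer: CV-641875 expires on the earlier of 10 March 2009 and 27 October 2010.

March 10, 2009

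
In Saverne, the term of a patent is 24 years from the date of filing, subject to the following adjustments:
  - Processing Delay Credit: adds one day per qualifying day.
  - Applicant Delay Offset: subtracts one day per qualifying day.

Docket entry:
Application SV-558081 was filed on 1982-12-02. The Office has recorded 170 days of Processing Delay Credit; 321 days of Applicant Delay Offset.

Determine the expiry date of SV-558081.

2006-07-04

Base term: filing date + 24 years → 2 December 2006.
Processing Delay Credit: +170 days → 21 May 2007.
Applicant Delay Offset: −321 days → 4 July 2006.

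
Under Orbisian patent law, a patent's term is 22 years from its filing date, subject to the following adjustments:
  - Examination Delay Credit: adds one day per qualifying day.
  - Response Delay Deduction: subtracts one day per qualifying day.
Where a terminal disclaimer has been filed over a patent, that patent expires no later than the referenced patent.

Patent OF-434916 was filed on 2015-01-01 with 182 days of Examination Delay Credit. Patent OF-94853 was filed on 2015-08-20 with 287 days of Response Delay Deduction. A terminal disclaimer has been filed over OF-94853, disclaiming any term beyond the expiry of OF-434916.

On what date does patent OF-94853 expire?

Natural term of OF-94853:
  Base: filing + 22 years → 20 August 2037.
  Response Delay Deduction: −287 days → 6 November 2036.
Expiry of referenced patent OF-434916:
  Base: filing + 22 years → 1 January 2037.
  Examination Delay Credit: +182 days → 2 July 2037.
Terminal disclaimer: OF-94853 expires on the earlier of 6 November 2036 and 2 July 2037.

2036-11-06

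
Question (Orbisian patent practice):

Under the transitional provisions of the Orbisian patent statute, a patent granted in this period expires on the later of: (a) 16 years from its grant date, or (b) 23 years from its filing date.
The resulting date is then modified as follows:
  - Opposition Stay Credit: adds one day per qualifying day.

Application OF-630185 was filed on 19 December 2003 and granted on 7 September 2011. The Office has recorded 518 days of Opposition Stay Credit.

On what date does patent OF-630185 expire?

(a) grant + 16 years → 7 September 2027.
(b) filing + 23 years → 19 December 2026.
Later of the two: 7 September 2027.
Opposition Stay Credit: +518 days → 6 February 2029.

February 6, 2029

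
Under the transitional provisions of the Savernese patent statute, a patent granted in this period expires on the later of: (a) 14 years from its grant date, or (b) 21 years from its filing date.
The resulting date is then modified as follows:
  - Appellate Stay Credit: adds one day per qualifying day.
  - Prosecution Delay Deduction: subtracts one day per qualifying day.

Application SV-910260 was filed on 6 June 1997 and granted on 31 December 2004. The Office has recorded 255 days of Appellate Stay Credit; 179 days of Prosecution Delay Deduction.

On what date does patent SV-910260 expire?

2019-03-17

(a) grant + 14 years → 31 December 2018.
(b) filing + 21 years → 6 June 2018.
Later of the two: 31 December 2018.
Appellate Stay Credit: +255 days → 12 September 2019.
Prosecution Delay Deduction: −179 days → 17 March 2019.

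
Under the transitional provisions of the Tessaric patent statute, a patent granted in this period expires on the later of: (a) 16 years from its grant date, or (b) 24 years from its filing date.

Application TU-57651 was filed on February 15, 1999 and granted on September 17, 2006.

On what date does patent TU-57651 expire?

February 15, 2023

(a) grant + 16 years → 17 September 2022.
(b) filing + 24 years → 15 February 2023.
Later of the two: 15 February 2023.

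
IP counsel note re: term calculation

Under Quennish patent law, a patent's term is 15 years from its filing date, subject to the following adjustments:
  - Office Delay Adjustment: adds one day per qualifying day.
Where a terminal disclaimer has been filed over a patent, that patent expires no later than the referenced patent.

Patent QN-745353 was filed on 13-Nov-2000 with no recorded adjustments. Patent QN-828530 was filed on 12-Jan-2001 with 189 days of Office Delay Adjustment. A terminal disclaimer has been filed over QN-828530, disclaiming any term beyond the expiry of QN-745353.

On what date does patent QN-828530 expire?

2015-11-13

Natural term of QN-828530:
  Base: filing + 15 years → 12 January 2016.
  Office Delay Adjustment: +189 days → 19 July 2016.
Expiry of referenced patent QN-745353:
  Base: filing + 15 years → 13 November 2015.
Terminal disclaimer: QN-828530 expires on the earlier of 19 July 2016 and 13 November 2015.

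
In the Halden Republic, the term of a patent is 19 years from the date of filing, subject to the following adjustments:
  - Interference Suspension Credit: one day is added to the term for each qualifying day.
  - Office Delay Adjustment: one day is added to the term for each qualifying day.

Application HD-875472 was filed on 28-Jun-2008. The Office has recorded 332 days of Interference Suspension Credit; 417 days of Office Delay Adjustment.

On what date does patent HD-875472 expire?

2029-07-16

Base term: filing date + 19 years → 28 June 2027.
Interference Suspension Credit: +332 days → 25 May 2028.
Office Delay Adjustment: +417 days → 16 July 2029.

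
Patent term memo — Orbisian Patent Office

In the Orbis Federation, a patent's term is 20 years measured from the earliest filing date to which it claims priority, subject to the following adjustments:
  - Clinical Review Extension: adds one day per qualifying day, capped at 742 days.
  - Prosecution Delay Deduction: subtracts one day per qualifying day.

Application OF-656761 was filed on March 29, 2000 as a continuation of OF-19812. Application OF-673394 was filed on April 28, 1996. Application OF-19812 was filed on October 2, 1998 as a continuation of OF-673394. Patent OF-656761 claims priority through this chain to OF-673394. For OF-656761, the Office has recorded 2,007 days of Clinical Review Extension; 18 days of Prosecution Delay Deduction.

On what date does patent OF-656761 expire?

2018-04-22

Earliest priority filing: 28 April 1996.
Base term: 28 April 1996 + 20 years → 28 April 2016.
Clinical Review Extension: 2007 days claimed exceeds the 742-day cap, so +742 days → 10 May 2018.
Prosecution Delay Deduction: −18 days → 22 April 2018.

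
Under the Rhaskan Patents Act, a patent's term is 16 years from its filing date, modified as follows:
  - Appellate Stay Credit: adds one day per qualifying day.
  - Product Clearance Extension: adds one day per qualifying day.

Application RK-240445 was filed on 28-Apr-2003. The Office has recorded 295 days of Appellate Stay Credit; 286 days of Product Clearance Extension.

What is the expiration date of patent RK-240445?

November 29, 2020

Base term: filing date + 16 years → 28 April 2019.
Appellate Stay Credit: +295 days → 17 February 2020.
Product Clearance Extension: +286 days → 29 November 2020.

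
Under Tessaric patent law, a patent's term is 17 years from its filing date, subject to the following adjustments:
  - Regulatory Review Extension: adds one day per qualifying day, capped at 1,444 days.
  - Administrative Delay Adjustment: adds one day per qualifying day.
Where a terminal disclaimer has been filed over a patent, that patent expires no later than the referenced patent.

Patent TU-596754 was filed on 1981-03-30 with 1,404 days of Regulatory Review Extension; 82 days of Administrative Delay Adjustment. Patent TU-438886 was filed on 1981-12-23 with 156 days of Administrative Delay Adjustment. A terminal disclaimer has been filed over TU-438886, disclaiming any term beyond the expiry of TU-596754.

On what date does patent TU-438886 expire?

Natural term of TU-438886:
  Base: filing + 17 years → 23 December 1998.
  Administrative Delay Adjustment: +156 days → 28 May 1999.
Expiry of referenced patent TU-596754:
  Base: filing + 17 years → 30 March 1998.
  Regulatory Review Extension: 1404 days (within the 1444-day cap) → +1404 days → 1 February 2002.
  Administrative Delay Adjustment: +82 days → 24 April 2002.
Terminal disclaimer: TU-438886 expires on the earlier of 28 May 1999 and 24 April 2002.

1999-05-28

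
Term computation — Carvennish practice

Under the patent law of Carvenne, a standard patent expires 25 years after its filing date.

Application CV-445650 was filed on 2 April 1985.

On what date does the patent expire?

2010-04-02

Filing date + 25 years → 2 April 2010.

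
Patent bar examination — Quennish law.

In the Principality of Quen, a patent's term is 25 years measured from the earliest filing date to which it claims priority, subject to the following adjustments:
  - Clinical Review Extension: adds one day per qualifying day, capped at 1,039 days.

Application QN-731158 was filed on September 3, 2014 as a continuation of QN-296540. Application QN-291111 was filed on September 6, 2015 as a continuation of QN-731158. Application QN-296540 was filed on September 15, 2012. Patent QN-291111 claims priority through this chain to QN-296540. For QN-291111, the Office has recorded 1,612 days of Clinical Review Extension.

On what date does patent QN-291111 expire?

2040-07-20

Earliest priority filing: 15 September 2012.
Base term: 15 September 2012 + 25 years → 15 September 2037.
Clinical Review Extension: 1612 days claimed exceeds the 1039-day cap, so +1039 days → 20 July 2040.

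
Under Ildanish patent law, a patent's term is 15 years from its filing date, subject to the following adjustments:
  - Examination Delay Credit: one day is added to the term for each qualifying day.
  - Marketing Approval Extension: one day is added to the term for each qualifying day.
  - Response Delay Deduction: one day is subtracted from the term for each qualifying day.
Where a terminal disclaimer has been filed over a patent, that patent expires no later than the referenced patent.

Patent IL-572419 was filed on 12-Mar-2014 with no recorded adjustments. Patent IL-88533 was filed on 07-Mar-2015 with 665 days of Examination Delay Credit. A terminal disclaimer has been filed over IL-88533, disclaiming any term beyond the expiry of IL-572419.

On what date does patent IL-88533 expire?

March 12, 2029

Natural term of IL-88533:
  Base: filing + 15 years → 7 March 2030.
  Examination Delay Credit: +665 days → 1 January 2032.
Expiry of referenced patent IL-572419:
  Base: filing + 15 years → 12 March 2029.
Terminal disclaimer: IL-88533 expires on the earlier of 1 January 2032 and 12 March 2029.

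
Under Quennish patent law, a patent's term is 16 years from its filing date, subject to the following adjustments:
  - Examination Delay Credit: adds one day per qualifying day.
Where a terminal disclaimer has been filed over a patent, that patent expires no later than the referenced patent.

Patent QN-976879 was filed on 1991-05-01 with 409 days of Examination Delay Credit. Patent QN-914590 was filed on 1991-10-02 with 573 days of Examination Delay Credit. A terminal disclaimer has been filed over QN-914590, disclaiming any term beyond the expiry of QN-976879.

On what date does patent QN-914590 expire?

June 13, 2008

Natural term of QN-914590:
  Base: filing + 16 years → 2 October 2007.
  Examination Delay Credit: +573 days → 27 April 2009.
Expiry of referenced patent QN-976879:
  Base: filing + 16 years → 1 May 2007.
  Examination Delay Credit: +409 days → 13 June 2008.
Terminal disclaimer: QN-914590 expires on the earlier of 27 April 2009 and 13 June 2008.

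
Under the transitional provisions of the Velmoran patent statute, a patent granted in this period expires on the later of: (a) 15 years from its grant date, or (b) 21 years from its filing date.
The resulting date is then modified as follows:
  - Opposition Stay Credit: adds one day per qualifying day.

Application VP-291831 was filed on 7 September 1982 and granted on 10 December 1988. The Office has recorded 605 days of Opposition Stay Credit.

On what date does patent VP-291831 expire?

2005-08-06

(a) grant + 15 years → 10 December 2003.
(b) filing + 21 years → 7 September 2003.
Later of the two: 10 December 2003.
Opposition Stay Credit: +605 days → 6 August 2005.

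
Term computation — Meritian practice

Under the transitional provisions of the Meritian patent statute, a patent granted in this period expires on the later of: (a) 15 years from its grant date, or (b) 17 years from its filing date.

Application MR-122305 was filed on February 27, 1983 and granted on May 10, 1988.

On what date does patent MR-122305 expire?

2003-05-10

(a) grant + 15 years → 10 May 2003.
(b) filing + 17 years → 27 February 2000.
Later of the two: 10 May 2003.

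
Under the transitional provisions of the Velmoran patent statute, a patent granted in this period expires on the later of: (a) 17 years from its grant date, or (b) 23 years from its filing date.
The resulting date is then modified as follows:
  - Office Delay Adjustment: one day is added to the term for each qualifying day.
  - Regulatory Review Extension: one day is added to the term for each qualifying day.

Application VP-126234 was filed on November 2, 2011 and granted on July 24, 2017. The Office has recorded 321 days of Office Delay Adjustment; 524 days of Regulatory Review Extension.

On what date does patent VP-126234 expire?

(a) grant + 17 years → 24 July 2034.
(b) filing + 23 years → 2 November 2034.
Later of the two: 2 November 2034.
Office Delay Adjustment: +321 days → 19 September 2035.
Regulatory Review Extension: +524 days → 24 February 2037.

February 24, 2037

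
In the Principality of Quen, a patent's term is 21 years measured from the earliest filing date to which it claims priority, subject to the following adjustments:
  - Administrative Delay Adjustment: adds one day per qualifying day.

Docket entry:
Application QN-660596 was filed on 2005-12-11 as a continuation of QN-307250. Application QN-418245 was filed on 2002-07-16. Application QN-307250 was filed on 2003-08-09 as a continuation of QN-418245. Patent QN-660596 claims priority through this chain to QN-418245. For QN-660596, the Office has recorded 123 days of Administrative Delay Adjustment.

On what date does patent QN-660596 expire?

Earliest priority filing: 16 July 2002.
Base term: 16 July 2002 + 21 years → 16 July 2023.
Administrative Delay Adjustment: +123 days → 16 November 2023.

November 16, 2023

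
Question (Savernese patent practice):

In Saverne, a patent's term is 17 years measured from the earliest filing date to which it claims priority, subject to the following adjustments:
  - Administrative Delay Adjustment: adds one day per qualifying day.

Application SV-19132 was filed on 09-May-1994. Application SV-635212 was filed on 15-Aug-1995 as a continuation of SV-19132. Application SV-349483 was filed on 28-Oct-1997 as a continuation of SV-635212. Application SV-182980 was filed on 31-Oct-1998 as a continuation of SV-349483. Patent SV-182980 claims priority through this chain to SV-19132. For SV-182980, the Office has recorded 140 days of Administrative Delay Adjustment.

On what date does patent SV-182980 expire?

Earliest priority filing: 9 May 1994.
Base term: 9 May 1994 + 17 years → 9 May 2011.
Administrative Delay Adjustment: +140 days → 26 September 2011.

2011-09-26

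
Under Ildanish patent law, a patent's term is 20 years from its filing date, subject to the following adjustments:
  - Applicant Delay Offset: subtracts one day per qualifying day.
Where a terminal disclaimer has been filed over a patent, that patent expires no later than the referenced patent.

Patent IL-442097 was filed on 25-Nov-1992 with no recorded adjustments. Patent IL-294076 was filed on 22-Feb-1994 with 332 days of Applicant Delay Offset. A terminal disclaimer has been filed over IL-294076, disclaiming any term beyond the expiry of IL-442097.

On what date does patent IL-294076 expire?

November 25, 2012

Natural term of IL-294076:
  Base: filing + 20 years → 22 February 2014.
  Applicant Delay Offset: −332 days → 27 March 2013.
Expiry of referenced patent IL-442097:
  Base: filing + 20 years → 25 November 2012.
Terminal disclaimer: IL-294076 expires on the earlier of 27 March 2013 and 25 November 2012.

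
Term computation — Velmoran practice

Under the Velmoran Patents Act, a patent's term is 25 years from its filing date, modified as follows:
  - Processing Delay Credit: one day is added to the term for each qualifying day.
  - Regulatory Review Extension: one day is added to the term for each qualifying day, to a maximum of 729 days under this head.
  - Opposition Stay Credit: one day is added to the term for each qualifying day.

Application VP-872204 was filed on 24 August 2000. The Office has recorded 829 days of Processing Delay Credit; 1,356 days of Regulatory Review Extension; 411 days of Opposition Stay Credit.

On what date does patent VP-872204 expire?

Base term: filing date + 25 years → 24 August 2025.
Processing Delay Credit: +829 days → 1 December 2027.
Regulatory Review Extension: 1356 days claimed exceeds the 729-day cap, so +729 days → 29 November 2029.
Opposition Stay Credit: +411 days → 14 January 2031.

January 14, 2031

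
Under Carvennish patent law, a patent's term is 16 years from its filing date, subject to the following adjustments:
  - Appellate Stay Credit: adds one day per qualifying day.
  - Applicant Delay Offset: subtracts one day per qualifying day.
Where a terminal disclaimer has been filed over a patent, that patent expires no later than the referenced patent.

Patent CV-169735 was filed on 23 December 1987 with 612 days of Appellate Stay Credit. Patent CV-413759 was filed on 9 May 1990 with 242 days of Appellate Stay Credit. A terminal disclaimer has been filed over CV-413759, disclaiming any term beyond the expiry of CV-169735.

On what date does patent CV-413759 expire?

Natural term of CV-413759:
  Base: filing + 16 years → 9 May 2006.
  Appellate Stay Credit: +242 days → 6 January 2007.
Expiry of referenced patent CV-169735:
  Base: filing + 16 years → 23 December 2003.
  Appellate Stay Credit: +612 days → 26 August 2005.
Terminal disclaimer: CV-413759 expires on the earlier of 6 January 2007 and 26 August 2005.

August 26, 2005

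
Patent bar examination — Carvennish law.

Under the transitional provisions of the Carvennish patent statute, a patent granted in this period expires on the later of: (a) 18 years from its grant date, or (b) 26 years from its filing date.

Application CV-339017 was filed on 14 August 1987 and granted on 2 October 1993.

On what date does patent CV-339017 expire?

(a) grant + 18 years → 2 October 2011.
(b) filing + 26 years → 14 August 2013.
Later of the two: 14 August 2013.

August 14, 2013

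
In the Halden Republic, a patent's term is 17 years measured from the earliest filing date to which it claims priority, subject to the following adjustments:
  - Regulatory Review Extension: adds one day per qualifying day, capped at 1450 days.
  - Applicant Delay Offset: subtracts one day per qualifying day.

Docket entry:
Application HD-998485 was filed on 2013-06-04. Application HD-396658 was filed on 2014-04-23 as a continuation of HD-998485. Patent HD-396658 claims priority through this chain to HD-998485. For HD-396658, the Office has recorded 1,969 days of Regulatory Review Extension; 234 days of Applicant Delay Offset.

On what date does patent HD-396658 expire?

Earliest priority filing: 4 June 2013.
Base term: 4 June 2013 + 17 years → 4 June 2030.
Regulatory Review Extension: 1969 days claimed exceeds the 1450-day cap, so +1450 days → 24 May 2034.
Applicant Delay Offset: −234 days → 2 October 2033.

October 2, 2033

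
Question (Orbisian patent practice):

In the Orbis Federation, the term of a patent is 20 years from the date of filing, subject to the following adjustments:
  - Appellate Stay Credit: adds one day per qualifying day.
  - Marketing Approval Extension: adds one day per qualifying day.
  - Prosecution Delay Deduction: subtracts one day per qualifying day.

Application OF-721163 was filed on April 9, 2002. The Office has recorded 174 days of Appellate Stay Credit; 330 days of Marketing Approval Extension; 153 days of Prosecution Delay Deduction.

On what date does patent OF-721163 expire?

2023-03-26

Base term: filing date + 20 years → 9 April 2022.
Appellate Stay Credit: +174 days → 30 September 2022.
Marketing Approval Extension: +330 days → 26 August 2023.
Prosecution Delay Deduction: −153 days → 26 March 2023.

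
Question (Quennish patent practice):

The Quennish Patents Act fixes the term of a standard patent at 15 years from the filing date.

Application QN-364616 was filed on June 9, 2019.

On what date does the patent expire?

Filing date + 15 years → 9 June 2034.

June 9, 2034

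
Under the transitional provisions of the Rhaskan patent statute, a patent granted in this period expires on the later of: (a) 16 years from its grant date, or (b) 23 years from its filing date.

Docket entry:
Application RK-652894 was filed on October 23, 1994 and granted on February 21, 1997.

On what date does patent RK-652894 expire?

(a) grant + 16 years → 21 February 2013.
(b) filing + 23 years → 23 October 2017.
Later of the two: 23 October 2017.

2017-10-23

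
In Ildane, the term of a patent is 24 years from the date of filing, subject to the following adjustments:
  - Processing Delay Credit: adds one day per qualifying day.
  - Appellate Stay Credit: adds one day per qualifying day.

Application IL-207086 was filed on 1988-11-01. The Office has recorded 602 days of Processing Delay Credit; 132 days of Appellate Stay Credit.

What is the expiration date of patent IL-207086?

2014-11-05

Base term: filing date + 24 years → 1 November 2012.
Processing Delay Credit: +602 days → 26 June 2014.
Appellate Stay Credit: +132 days → 5 November 2014.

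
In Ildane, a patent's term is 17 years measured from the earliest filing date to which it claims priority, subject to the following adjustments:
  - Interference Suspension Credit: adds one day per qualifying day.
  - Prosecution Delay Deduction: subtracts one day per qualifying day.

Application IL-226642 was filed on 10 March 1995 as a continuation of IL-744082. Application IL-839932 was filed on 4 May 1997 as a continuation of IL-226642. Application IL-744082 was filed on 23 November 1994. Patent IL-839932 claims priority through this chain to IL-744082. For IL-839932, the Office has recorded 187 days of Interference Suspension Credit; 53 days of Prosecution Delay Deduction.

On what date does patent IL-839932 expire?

April 5, 2012

Earliest priority filing: 23 November 1994.
Base term: 23 November 1994 + 17 years → 23 November 2011.
Interference Suspension Credit: +187 days → 28 May 2012.
Prosecution Delay Deduction: −53 days → 5 April 2012.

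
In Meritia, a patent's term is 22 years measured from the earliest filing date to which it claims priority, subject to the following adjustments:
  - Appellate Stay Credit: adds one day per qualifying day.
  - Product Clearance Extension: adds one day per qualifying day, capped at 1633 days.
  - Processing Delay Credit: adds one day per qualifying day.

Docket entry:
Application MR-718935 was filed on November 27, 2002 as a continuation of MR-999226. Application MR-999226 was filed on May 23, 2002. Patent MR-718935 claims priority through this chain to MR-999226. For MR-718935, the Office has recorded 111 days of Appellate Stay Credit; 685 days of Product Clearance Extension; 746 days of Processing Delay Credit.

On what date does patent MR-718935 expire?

August 12, 2028

Earliest priority filing: 23 May 2002.
Base term: 23 May 2002 + 22 years → 23 May 2024.
Appellate Stay Credit: +111 days → 11 September 2024.
Product Clearance Extension: 685 days (within the 1633-day cap) → +685 days → 28 July 2026.
Processing Delay Credit: +746 days → 12 August 2028.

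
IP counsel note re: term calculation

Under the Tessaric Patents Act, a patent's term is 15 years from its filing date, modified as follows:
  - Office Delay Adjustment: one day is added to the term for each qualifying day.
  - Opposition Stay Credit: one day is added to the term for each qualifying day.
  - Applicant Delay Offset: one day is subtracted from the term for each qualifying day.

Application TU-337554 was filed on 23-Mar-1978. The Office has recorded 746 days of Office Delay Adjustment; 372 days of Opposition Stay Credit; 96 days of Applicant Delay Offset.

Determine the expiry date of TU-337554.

Base term: filing date + 15 years → 23 March 1993.
Office Delay Adjustment: +746 days → 8 April 1995.
Opposition Stay Credit: +372 days → 14 April 1996.
Applicant Delay Offset: −96 days → 9 January 1996.

January 9, 1996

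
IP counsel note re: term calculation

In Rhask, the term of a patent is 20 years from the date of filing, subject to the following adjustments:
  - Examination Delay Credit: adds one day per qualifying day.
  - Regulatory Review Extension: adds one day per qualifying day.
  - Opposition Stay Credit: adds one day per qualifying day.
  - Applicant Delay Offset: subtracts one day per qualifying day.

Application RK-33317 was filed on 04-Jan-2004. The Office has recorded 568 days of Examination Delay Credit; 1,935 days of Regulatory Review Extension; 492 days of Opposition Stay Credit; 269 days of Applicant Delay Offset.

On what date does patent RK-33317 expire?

June 22, 2031

Base term: filing date + 20 years → 4 January 2024.
Examination Delay Credit: +568 days → 25 July 2025.
Regulatory Review Extension: +1935 days → 11 November 2030.
Opposition Stay Credit: +492 days → 17 March 2032.
Applicant Delay Offset: −269 days → 22 June 2031.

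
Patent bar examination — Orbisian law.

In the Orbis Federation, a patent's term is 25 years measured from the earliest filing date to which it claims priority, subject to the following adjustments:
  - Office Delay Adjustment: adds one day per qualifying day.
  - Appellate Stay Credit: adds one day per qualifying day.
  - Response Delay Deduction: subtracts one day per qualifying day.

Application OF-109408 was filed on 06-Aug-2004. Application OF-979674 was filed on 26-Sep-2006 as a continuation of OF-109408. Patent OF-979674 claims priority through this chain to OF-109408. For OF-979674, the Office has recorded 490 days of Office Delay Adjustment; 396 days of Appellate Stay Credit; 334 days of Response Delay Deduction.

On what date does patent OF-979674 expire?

2031-02-09

Earliest priority filing: 6 August 2004.
Base term: 6 August 2004 + 25 years → 6 August 2029.
Office Delay Adjustment: +490 days → 9 December 2030.
Appellate Stay Credit: +396 days → 9 January 2032.
Response Delay Deduction: −334 days → 9 February 2031.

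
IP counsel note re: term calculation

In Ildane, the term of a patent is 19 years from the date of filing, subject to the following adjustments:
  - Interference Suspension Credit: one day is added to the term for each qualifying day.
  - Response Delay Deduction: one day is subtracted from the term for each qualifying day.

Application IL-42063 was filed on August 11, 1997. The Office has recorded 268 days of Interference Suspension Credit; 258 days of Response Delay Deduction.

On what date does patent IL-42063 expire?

Base term: filing date + 19 years → 11 August 2016.
Interference Suspension Credit: +268 days → 6 May 2017.
Response Delay Deduction: −258 days → 21 August 2016.

August 21, 2016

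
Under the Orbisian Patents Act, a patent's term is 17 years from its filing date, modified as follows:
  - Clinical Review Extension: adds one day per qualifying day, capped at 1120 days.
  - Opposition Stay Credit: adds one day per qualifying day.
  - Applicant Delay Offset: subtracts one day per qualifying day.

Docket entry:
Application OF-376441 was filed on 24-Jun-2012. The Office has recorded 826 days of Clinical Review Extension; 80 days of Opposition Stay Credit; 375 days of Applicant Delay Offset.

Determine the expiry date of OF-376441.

Base term: filing date + 17 years → 24 June 2029.
Clinical Review Extension: 826 days (within the 1120-day cap) → +826 days → 28 September 2031.
Opposition Stay Credit: +80 days → 17 December 2031.
Applicant Delay Offset: −375 days → 7 December 2030.

December 7, 2030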